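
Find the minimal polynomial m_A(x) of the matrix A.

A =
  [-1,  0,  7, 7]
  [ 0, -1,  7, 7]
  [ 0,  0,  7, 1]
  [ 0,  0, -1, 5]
x^3 - 11*x^2 + 24*x + 36

The characteristic polynomial is χ_A(x) = (x - 6)^2*(x + 1)^2, so the eigenvalues are known. The minimal polynomial is
  m_A(x) = Π_λ (x − λ)^{k_λ}
where k_λ is the size of the *largest* Jordan block for λ (equivalently, the smallest k with (A − λI)^k v = 0 for every generalised eigenvector v of λ).

  λ = -1: largest Jordan block has size 1, contributing (x + 1)
  λ = 6: largest Jordan block has size 2, contributing (x − 6)^2

So m_A(x) = (x - 6)^2*(x + 1) = x^3 - 11*x^2 + 24*x + 36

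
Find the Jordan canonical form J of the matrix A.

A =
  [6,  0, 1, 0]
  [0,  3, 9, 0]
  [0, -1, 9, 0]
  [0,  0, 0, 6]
J_3(6) ⊕ J_1(6)

The characteristic polynomial is
  det(x·I − A) = x^4 - 24*x^3 + 216*x^2 - 864*x + 1296 = (x - 6)^4

Eigenvalues and multiplicities (the geometric multiplicity of λ is n − rank(A − λI), which equals the number of Jordan blocks for λ):
  λ = 6: algebraic multiplicity = 4, geometric multiplicity = 2

Determining the block sizes for each eigenvalue:
  λ = 6: with am = 4 and gm = 2, the partition is not yet determined (e.g. several partitions of 4 into 2 parts exist). Let N = A − (6)·I. Computing rank(N^1) = 2, rank(N^2) = 1, rank(N^3) = 0; the number of blocks of size ≥ j is rank(N^{j−1}) − rank(N^j), giving [2, 1, 1]. So we have 1 block(s) of size 3, 1 block(s) of size 1 → block sizes [3, 1]

Assembling the blocks gives a Jordan form
J =
  [6, 1, 0, 0]
  [0, 6, 1, 0]
  [0, 0, 6, 0]
  [0, 0, 0, 6]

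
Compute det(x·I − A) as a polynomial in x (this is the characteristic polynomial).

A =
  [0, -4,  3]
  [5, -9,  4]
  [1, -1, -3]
x^3 + 12*x^2 + 48*x + 64

Expanding det(x·I − A) (e.g. by cofactor expansion or by noting that A is similar to its Jordan form J, which has the same characteristic polynomial as A) gives
  χ_A(x) = x^3 + 12*x^2 + 48*x + 64
which factors as (x + 4)^3. The eigenvalues (with algebraic multiplicities) are λ = -4 with multiplicity 3.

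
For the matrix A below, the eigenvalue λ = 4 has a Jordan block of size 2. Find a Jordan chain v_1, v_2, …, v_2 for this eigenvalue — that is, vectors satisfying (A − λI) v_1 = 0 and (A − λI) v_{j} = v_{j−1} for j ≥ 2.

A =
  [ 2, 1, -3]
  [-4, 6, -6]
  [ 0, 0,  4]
A Jordan chain for λ = 4 of length 2:
v_1 = (-2, -4, 0)ᵀ
v_2 = (1, 0, 0)ᵀ

Let N = A − (4)·I. We want v_2 with N^2 v_2 = 0 but N^1 v_2 ≠ 0; then v_{j-1} := N · v_j for j = 2, …, 2.

Pick v_2 = (1, 0, 0)ᵀ.
Then v_1 = N · v_2 = (-2, -4, 0)ᵀ.

Sanity check: (A − (4)·I) v_1 = (0, 0, 0)ᵀ = 0. ✓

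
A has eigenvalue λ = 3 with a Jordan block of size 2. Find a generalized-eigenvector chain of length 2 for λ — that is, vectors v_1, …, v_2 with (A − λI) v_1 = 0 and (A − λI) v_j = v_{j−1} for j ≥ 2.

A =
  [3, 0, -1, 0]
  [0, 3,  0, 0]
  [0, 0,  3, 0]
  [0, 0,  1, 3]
A Jordan chain for λ = 3 of length 2:
v_1 = (-1, 0, 0, 1)ᵀ
v_2 = (0, 0, 1, 0)ᵀ

Let N = A − (3)·I. We want v_2 with N^2 v_2 = 0 but N^1 v_2 ≠ 0; then v_{j-1} := N · v_j for j = 2, …, 2.

Pick v_2 = (0, 0, 1, 0)ᵀ.
Then v_1 = N · v_2 = (-1, 0, 0, 1)ᵀ.

Sanity check: (A − (3)·I) v_1 = (0, 0, 0, 0)ᵀ = 0. ✓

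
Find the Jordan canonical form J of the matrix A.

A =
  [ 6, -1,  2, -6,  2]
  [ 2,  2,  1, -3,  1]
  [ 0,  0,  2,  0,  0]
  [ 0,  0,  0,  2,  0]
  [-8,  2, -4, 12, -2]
J_3(2) ⊕ J_1(2) ⊕ J_1(2)

The characteristic polynomial is
  det(x·I − A) = x^5 - 10*x^4 + 40*x^3 - 80*x^2 + 80*x - 32 = (x - 2)^5

Eigenvalues and multiplicities (the geometric multiplicity of λ is n − rank(A − λI), which equals the number of Jordan blocks for λ):
  λ = 2: algebraic multiplicity = 5, geometric multiplicity = 3

Determining the block sizes for each eigenvalue:
  λ = 2: with am = 5 and gm = 3, the partition is not yet determined (e.g. several partitions of 5 into 3 parts exist). Let N = A − (2)·I. Computing rank(N^1) = 2, rank(N^2) = 1, rank(N^3) = 0; the number of blocks of size ≥ j is rank(N^{j−1}) − rank(N^j), giving [3, 1, 1]. So we have 1 block(s) of size 3, 2 block(s) of size 1 → block sizes [3, 1, 1]

Assembling the blocks gives a Jordan form
J =
  [2, 1, 0, 0, 0]
  [0, 2, 1, 0, 0]
  [0, 0, 2, 0, 0]
  [0, 0, 0, 2, 0]
  [0, 0, 0, 0, 2]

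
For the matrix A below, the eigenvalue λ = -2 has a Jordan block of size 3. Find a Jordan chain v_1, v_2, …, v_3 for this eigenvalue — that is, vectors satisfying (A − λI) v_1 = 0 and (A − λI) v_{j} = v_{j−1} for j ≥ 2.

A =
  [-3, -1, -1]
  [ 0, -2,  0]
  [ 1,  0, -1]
A Jordan chain for λ = -2 of length 3:
v_1 = (1, 0, -1)ᵀ
v_2 = (-1, 0, 0)ᵀ
v_3 = (0, 1, 0)ᵀ

Let N = A − (-2)·I. We want v_3 with N^3 v_3 = 0 but N^2 v_3 ≠ 0; then v_{j-1} := N · v_j for j = 3, …, 2.

Pick v_3 = (0, 1, 0)ᵀ.
Then v_2 = N · v_3 = (-1, 0, 0)ᵀ.
Then v_1 = N · v_2 = (1, 0, -1)ᵀ.

Sanity check: (A − (-2)·I) v_1 = (0, 0, 0)ᵀ = 0. ✓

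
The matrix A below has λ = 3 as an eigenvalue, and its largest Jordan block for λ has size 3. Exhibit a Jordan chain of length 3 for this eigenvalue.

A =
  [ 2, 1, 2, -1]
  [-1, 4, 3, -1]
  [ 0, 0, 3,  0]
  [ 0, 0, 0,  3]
A Jordan chain for λ = 3 of length 3:
v_1 = (1, 1, 0, 0)ᵀ
v_2 = (2, 3, 0, 0)ᵀ
v_3 = (0, 0, 1, 0)ᵀ

Let N = A − (3)·I. We want v_3 with N^3 v_3 = 0 but N^2 v_3 ≠ 0; then v_{j-1} := N · v_j for j = 3, …, 2.

Pick v_3 = (0, 0, 1, 0)ᵀ.
Then v_2 = N · v_3 = (2, 3, 0, 0)ᵀ.
Then v_1 = N · v_2 = (1, 1, 0, 0)ᵀ.

Sanity check: (A − (3)·I) v_1 = (0, 0, 0, 0)ᵀ = 0. ✓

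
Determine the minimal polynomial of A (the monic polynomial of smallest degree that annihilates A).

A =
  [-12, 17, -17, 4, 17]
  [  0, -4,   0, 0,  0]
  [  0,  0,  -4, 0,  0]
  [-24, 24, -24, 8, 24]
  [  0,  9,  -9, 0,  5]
x^3 - x^2 - 20*x

The characteristic polynomial is χ_A(x) = x*(x - 5)*(x + 4)^3, so the eigenvalues are known. The minimal polynomial is
  m_A(x) = Π_λ (x − λ)^{k_λ}
where k_λ is the size of the *largest* Jordan block for λ (equivalently, the smallest k with (A − λI)^k v = 0 for every generalised eigenvector v of λ).

  λ = -4: largest Jordan block has size 1, contributing (x + 4)
  λ = 0: largest Jordan block has size 1, contributing (x − 0)
  λ = 5: largest Jordan block has size 1, contributing (x − 5)

So m_A(x) = x*(x - 5)*(x + 4) = x^3 - x^2 - 20*x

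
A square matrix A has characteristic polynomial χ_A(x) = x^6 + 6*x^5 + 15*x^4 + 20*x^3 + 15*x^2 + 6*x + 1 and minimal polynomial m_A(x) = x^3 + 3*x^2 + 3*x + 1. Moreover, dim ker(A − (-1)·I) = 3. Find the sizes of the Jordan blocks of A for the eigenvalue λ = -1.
Block sizes for λ = -1: [3, 2, 1]

Step 1 — from the characteristic polynomial, algebraic multiplicity of λ = -1 is 6. From dim ker(A − (-1)·I) = 3, there are exactly 3 Jordan blocks for λ = -1.
Step 2 — from the minimal polynomial, the factor (x + 1)^3 tells us the largest block for λ = -1 has size 3.
Step 3 — with total size 6, 3 blocks, and largest block 3, the block sizes (in nonincreasing order) are [3, 2, 1].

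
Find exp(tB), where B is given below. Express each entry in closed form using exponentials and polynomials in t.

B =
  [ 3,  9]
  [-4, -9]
e^{tB} =
  [6*t*exp(-3*t) + exp(-3*t), 9*t*exp(-3*t)]
  [-4*t*exp(-3*t), -6*t*exp(-3*t) + exp(-3*t)]

Strategy: write B = P · J · P⁻¹ where J is a Jordan canonical form, so e^{tB} = P · e^{tJ} · P⁻¹, and e^{tJ} can be computed block-by-block.

B has Jordan form
J =
  [-3,  1]
  [ 0, -3]
(up to reordering of blocks).

Per-block formulas:
  For a 2×2 Jordan block J_2(-3): exp(t · J_2(-3)) = e^(-3t)·(I + t·N), where N is the 2×2 nilpotent shift.

After assembling e^{tJ} and conjugating by P, we get:

e^{tB} =
  [6*t*exp(-3*t) + exp(-3*t), 9*t*exp(-3*t)]
  [-4*t*exp(-3*t), -6*t*exp(-3*t) + exp(-3*t)]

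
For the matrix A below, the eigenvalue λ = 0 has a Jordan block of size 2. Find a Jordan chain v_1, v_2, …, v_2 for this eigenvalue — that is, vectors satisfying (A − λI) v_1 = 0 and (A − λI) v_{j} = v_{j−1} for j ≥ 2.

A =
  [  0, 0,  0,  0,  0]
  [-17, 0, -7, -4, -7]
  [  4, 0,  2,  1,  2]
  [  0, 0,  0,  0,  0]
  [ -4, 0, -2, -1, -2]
A Jordan chain for λ = 0 of length 2:
v_1 = (0, -17, 4, 0, -4)ᵀ
v_2 = (1, 0, 0, 0, 0)ᵀ

Let N = A − (0)·I. We want v_2 with N^2 v_2 = 0 but N^1 v_2 ≠ 0; then v_{j-1} := N · v_j for j = 2, …, 2.

Pick v_2 = (1, 0, 0, 0, 0)ᵀ.
Then v_1 = N · v_2 = (0, -17, 4, 0, -4)ᵀ.

Sanity check: (A − (0)·I) v_1 = (0, 0, 0, 0, 0)ᵀ = 0. ✓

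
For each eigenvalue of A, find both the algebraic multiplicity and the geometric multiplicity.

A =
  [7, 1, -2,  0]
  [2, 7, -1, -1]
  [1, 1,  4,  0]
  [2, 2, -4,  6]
λ = 6: alg = 4, geom = 2

Step 1 — factor the characteristic polynomial to read off the algebraic multiplicities:
  χ_A(x) = (x - 6)^4

Step 2 — compute geometric multiplicities via the rank-nullity identity g(λ) = n − rank(A − λI):
  rank(A − (6)·I) = 2, so dim ker(A − (6)·I) = n − 2 = 2

Summary:
  λ = 6: algebraic multiplicity = 4, geometric multiplicity = 2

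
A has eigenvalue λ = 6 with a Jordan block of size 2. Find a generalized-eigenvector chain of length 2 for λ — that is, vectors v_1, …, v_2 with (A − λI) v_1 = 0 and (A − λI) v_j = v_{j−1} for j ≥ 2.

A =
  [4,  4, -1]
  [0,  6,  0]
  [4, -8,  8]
A Jordan chain for λ = 6 of length 2:
v_1 = (-2, 0, 4)ᵀ
v_2 = (1, 0, 0)ᵀ

Let N = A − (6)·I. We want v_2 with N^2 v_2 = 0 but N^1 v_2 ≠ 0; then v_{j-1} := N · v_j for j = 2, …, 2.

Pick v_2 = (1, 0, 0)ᵀ.
Then v_1 = N · v_2 = (-2, 0, 4)ᵀ.

Sanity check: (A − (6)·I) v_1 = (0, 0, 0)ᵀ = 0. ✓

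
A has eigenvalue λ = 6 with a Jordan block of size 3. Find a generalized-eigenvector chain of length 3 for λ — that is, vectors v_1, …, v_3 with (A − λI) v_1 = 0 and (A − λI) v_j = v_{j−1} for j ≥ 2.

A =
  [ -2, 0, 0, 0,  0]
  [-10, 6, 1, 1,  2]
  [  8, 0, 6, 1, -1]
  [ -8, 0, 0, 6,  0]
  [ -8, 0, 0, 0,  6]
A Jordan chain for λ = 6 of length 3:
v_1 = (0, 1, 0, 0, 0)ᵀ
v_2 = (0, 1, 1, 0, 0)ᵀ
v_3 = (0, 0, 0, 1, 0)ᵀ

Let N = A − (6)·I. We want v_3 with N^3 v_3 = 0 but N^2 v_3 ≠ 0; then v_{j-1} := N · v_j for j = 3, …, 2.

Pick v_3 = (0, 0, 0, 1, 0)ᵀ.
Then v_2 = N · v_3 = (0, 1, 1, 0, 0)ᵀ.
Then v_1 = N · v_2 = (0, 1, 0, 0, 0)ᵀ.

Sanity check: (A − (6)·I) v_1 = (0, 0, 0, 0, 0)ᵀ = 0. ✓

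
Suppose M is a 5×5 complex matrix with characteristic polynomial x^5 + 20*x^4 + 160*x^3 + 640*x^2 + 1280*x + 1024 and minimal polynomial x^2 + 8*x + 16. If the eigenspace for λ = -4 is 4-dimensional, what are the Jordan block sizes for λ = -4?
Block sizes for λ = -4: [2, 1, 1, 1]

Step 1 — from the characteristic polynomial, algebraic multiplicity of λ = -4 is 5. From dim ker(M − (-4)·I) = 4, there are exactly 4 Jordan blocks for λ = -4.
Step 2 — from the minimal polynomial, the factor (x + 4)^2 tells us the largest block for λ = -4 has size 2.
Step 3 — with total size 5, 4 blocks, and largest block 2, the block sizes (in nonincreasing order) are [2, 1, 1, 1].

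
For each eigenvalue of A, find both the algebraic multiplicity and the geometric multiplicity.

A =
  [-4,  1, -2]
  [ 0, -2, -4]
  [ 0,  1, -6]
λ = -4: alg = 3, geom = 2

Step 1 — factor the characteristic polynomial to read off the algebraic multiplicities:
  χ_A(x) = (x + 4)^3

Step 2 — compute geometric multiplicities via the rank-nullity identity g(λ) = n − rank(A − λI):
  rank(A − (-4)·I) = 1, so dim ker(A − (-4)·I) = n − 1 = 2

Summary:
  λ = -4: algebraic multiplicity = 3, geometric multiplicity = 2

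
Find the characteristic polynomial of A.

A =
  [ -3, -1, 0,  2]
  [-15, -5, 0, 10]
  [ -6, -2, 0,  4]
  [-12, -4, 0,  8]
x^4

Expanding det(x·I − A) (e.g. by cofactor expansion or by noting that A is similar to its Jordan form J, which has the same characteristic polynomial as A) gives
  χ_A(x) = x^4
which factors as x^4. The eigenvalues (with algebraic multiplicities) are λ = 0 with multiplicity 4.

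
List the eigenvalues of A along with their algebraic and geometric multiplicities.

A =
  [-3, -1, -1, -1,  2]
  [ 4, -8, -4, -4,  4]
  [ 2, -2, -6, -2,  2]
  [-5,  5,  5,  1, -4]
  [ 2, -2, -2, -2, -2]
λ = -4: alg = 4, geom = 3; λ = -2: alg = 1, geom = 1

Step 1 — factor the characteristic polynomial to read off the algebraic multiplicities:
  χ_A(x) = (x + 2)*(x + 4)^4

Step 2 — compute geometric multiplicities via the rank-nullity identity g(λ) = n − rank(A − λI):
  rank(A − (-4)·I) = 2, so dim ker(A − (-4)·I) = n − 2 = 3
  rank(A − (-2)·I) = 4, so dim ker(A − (-2)·I) = n − 4 = 1

Summary:
  λ = -4: algebraic multiplicity = 4, geometric multiplicity = 3
  λ = -2: algebraic multiplicity = 1, geometric multiplicity = 1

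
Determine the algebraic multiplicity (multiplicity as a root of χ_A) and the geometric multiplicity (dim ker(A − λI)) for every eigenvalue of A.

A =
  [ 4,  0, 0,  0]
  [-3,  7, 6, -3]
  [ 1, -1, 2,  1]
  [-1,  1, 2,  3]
λ = 4: alg = 4, geom = 3

Step 1 — factor the characteristic polynomial to read off the algebraic multiplicities:
  χ_A(x) = (x - 4)^4

Step 2 — compute geometric multiplicities via the rank-nullity identity g(λ) = n − rank(A − λI):
  rank(A − (4)·I) = 1, so dim ker(A − (4)·I) = n − 1 = 3

Summary:
  λ = 4: algebraic multiplicity = 4, geometric multiplicity = 3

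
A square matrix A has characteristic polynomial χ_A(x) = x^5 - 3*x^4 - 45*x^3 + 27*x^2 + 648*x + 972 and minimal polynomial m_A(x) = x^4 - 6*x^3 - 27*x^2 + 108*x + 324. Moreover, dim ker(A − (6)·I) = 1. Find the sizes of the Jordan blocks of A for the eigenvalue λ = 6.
Block sizes for λ = 6: [2]

Step 1 — from the characteristic polynomial, algebraic multiplicity of λ = 6 is 2. From dim ker(A − (6)·I) = 1, there are exactly 1 Jordan blocks for λ = 6.
Step 2 — from the minimal polynomial, the factor (x − 6)^2 tells us the largest block for λ = 6 has size 2.
Step 3 — with total size 2, 1 blocks, and largest block 2, the block sizes (in nonincreasing order) are [2].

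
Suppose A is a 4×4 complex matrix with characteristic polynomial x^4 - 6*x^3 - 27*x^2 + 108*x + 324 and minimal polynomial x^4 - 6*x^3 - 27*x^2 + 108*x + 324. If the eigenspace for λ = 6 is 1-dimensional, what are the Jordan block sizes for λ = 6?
Block sizes for λ = 6: [2]

Step 1 — from the characteristic polynomial, algebraic multiplicity of λ = 6 is 2. From dim ker(A − (6)·I) = 1, there are exactly 1 Jordan blocks for λ = 6.
Step 2 — from the minimal polynomial, the factor (x − 6)^2 tells us the largest block for λ = 6 has size 2.
Step 3 — with total size 2, 1 blocks, and largest block 2, the block sizes (in nonincreasing order) are [2].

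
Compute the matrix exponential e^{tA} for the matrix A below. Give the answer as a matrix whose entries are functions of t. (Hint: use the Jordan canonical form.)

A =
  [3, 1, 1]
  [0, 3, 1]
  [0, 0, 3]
e^{tA} =
  [exp(3*t), t*exp(3*t), t^2*exp(3*t)/2 + t*exp(3*t)]
  [0, exp(3*t), t*exp(3*t)]
  [0, 0, exp(3*t)]

Strategy: write A = P · J · P⁻¹ where J is a Jordan canonical form, so e^{tA} = P · e^{tJ} · P⁻¹, and e^{tJ} can be computed block-by-block.

A has Jordan form
J =
  [3, 1, 0]
  [0, 3, 1]
  [0, 0, 3]
(up to reordering of blocks).

Per-block formulas:
  For a 3×3 Jordan block J_3(3): exp(t · J_3(3)) = e^(3t)·(I + t·N + (t^2/2)·N^2), where N is the 3×3 nilpotent shift.

After assembling e^{tJ} and conjugating by P, we get:

e^{tA} =
  [exp(3*t), t*exp(3*t), t^2*exp(3*t)/2 + t*exp(3*t)]
  [0, exp(3*t), t*exp(3*t)]
  [0, 0, exp(3*t)]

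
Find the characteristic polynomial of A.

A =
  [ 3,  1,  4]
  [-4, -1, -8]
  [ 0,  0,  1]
x^3 - 3*x^2 + 3*x - 1

Expanding det(x·I − A) (e.g. by cofactor expansion or by noting that A is similar to its Jordan form J, which has the same characteristic polynomial as A) gives
  χ_A(x) = x^3 - 3*x^2 + 3*x - 1
which factors as (x - 1)^3. The eigenvalues (with algebraic multiplicities) are λ = 1 with multiplicity 3.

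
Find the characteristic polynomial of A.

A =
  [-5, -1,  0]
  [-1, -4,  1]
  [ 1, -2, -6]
x^3 + 15*x^2 + 75*x + 125

Expanding det(x·I − A) (e.g. by cofactor expansion or by noting that A is similar to its Jordan form J, which has the same characteristic polynomial as A) gives
  χ_A(x) = x^3 + 15*x^2 + 75*x + 125
which factors as (x + 5)^3. The eigenvalues (with algebraic multiplicities) are λ = -5 with multiplicity 3.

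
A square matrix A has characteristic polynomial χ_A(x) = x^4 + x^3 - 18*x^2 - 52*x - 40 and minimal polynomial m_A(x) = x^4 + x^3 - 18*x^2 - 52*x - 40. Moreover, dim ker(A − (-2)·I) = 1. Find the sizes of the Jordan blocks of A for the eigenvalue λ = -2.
Block sizes for λ = -2: [3]

Step 1 — from the characteristic polynomial, algebraic multiplicity of λ = -2 is 3. From dim ker(A − (-2)·I) = 1, there are exactly 1 Jordan blocks for λ = -2.
Step 2 — from the minimal polynomial, the factor (x + 2)^3 tells us the largest block for λ = -2 has size 3.
Step 3 — with total size 3, 1 blocks, and largest block 3, the block sizes (in nonincreasing order) are [3].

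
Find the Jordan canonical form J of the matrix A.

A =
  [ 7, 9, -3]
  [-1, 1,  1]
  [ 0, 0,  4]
J_2(4) ⊕ J_1(4)

The characteristic polynomial is
  det(x·I − A) = x^3 - 12*x^2 + 48*x - 64 = (x - 4)^3

Eigenvalues and multiplicities (the geometric multiplicity of λ is n − rank(A − λI), which equals the number of Jordan blocks for λ):
  λ = 4: algebraic multiplicity = 3, geometric multiplicity = 2

Determining the block sizes for each eigenvalue:
  λ = 4: 2 blocks summing to 3 forces exactly one block of size 2 and the rest size 1 → block sizes [2, 1]

Assembling the blocks gives a Jordan form
J =
  [4, 1, 0]
  [0, 4, 0]
  [0, 0, 4]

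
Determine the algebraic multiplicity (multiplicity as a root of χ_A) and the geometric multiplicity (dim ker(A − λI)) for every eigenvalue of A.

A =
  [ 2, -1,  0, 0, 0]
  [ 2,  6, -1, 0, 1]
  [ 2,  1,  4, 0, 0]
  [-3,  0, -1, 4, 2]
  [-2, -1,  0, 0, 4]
λ = 4: alg = 5, geom = 2

Step 1 — factor the characteristic polynomial to read off the algebraic multiplicities:
  χ_A(x) = (x - 4)^5

Step 2 — compute geometric multiplicities via the rank-nullity identity g(λ) = n − rank(A − λI):
  rank(A − (4)·I) = 3, so dim ker(A − (4)·I) = n − 3 = 2

Summary:
  λ = 4: algebraic multiplicity = 5, geometric multiplicity = 2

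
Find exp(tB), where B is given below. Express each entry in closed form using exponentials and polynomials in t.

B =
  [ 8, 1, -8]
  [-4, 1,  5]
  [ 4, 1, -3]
e^{tB} =
  [6*t*exp(2*t) + exp(2*t), -3*t^2*exp(2*t)/2 + t*exp(2*t), -3*t^2*exp(2*t)/2 - 8*t*exp(2*t)]
  [-4*t*exp(2*t), t^2*exp(2*t) - t*exp(2*t) + exp(2*t), t^2*exp(2*t) + 5*t*exp(2*t)]
  [4*t*exp(2*t), -t^2*exp(2*t) + t*exp(2*t), -t^2*exp(2*t) - 5*t*exp(2*t) + exp(2*t)]

Strategy: write B = P · J · P⁻¹ where J is a Jordan canonical form, so e^{tB} = P · e^{tJ} · P⁻¹, and e^{tJ} can be computed block-by-block.

B has Jordan form
J =
  [2, 1, 0]
  [0, 2, 1]
  [0, 0, 2]
(up to reordering of blocks).

Per-block formulas:
  For a 3×3 Jordan block J_3(2): exp(t · J_3(2)) = e^(2t)·(I + t·N + (t^2/2)·N^2), where N is the 3×3 nilpotent shift.

After assembling e^{tJ} and conjugating by P, we get:

e^{tB} =
  [6*t*exp(2*t) + exp(2*t), -3*t^2*exp(2*t)/2 + t*exp(2*t), -3*t^2*exp(2*t)/2 - 8*t*exp(2*t)]
  [-4*t*exp(2*t), t^2*exp(2*t) - t*exp(2*t) + exp(2*t), t^2*exp(2*t) + 5*t*exp(2*t)]
  [4*t*exp(2*t), -t^2*exp(2*t) + t*exp(2*t), -t^2*exp(2*t) - 5*t*exp(2*t) + exp(2*t)]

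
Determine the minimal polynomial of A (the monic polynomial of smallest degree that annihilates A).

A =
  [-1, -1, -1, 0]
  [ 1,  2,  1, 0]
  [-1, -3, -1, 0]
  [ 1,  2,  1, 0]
x^3

The characteristic polynomial is χ_A(x) = x^4, so the eigenvalues are known. The minimal polynomial is
  m_A(x) = Π_λ (x − λ)^{k_λ}
where k_λ is the size of the *largest* Jordan block for λ (equivalently, the smallest k with (A − λI)^k v = 0 for every generalised eigenvector v of λ).

  λ = 0: largest Jordan block has size 3, contributing (x − 0)^3

So m_A(x) = x^3 = x^3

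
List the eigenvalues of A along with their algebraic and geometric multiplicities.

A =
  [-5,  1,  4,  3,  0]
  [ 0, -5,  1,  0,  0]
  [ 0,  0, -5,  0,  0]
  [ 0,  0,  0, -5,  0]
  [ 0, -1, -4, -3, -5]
λ = -5: alg = 5, geom = 3

Step 1 — factor the characteristic polynomial to read off the algebraic multiplicities:
  χ_A(x) = (x + 5)^5

Step 2 — compute geometric multiplicities via the rank-nullity identity g(λ) = n − rank(A − λI):
  rank(A − (-5)·I) = 2, so dim ker(A − (-5)·I) = n − 2 = 3

Summary:
  λ = -5: algebraic multiplicity = 5, geometric multiplicity = 3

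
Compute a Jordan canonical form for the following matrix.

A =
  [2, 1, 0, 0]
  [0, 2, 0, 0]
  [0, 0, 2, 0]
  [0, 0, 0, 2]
J_2(2) ⊕ J_1(2) ⊕ J_1(2)

The characteristic polynomial is
  det(x·I − A) = x^4 - 8*x^3 + 24*x^2 - 32*x + 16 = (x - 2)^4

Eigenvalues and multiplicities (the geometric multiplicity of λ is n − rank(A − λI), which equals the number of Jordan blocks for λ):
  λ = 2: algebraic multiplicity = 4, geometric multiplicity = 3

Determining the block sizes for each eigenvalue:
  λ = 2: 3 blocks summing to 4 forces exactly one block of size 2 and the rest size 1 → block sizes [2, 1, 1]

Assembling the blocks gives a Jordan form
J =
  [2, 1, 0, 0]
  [0, 2, 0, 0]
  [0, 0, 2, 0]
  [0, 0, 0, 2]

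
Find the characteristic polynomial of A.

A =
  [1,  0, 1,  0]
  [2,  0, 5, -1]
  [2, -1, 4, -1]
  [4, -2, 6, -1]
x^4 - 4*x^3 + 6*x^2 - 4*x + 1

Expanding det(x·I − A) (e.g. by cofactor expansion or by noting that A is similar to its Jordan form J, which has the same characteristic polynomial as A) gives
  χ_A(x) = x^4 - 4*x^3 + 6*x^2 - 4*x + 1
which factors as (x - 1)^4. The eigenvalues (with algebraic multiplicities) are λ = 1 with multiplicity 4.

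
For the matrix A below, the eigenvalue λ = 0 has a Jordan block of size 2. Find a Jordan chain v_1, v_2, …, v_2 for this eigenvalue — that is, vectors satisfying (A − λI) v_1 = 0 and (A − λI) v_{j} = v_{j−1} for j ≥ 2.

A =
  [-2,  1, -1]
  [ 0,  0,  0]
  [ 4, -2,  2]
A Jordan chain for λ = 0 of length 2:
v_1 = (-2, 0, 4)ᵀ
v_2 = (1, 0, 0)ᵀ

Let N = A − (0)·I. We want v_2 with N^2 v_2 = 0 but N^1 v_2 ≠ 0; then v_{j-1} := N · v_j for j = 2, …, 2.

Pick v_2 = (1, 0, 0)ᵀ.
Then v_1 = N · v_2 = (-2, 0, 4)ᵀ.

Sanity check: (A − (0)·I) v_1 = (0, 0, 0)ᵀ = 0. ✓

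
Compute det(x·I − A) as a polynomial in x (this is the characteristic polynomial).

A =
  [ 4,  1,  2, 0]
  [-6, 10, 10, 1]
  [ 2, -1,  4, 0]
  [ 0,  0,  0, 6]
x^4 - 24*x^3 + 216*x^2 - 864*x + 1296

Expanding det(x·I − A) (e.g. by cofactor expansion or by noting that A is similar to its Jordan form J, which has the same characteristic polynomial as A) gives
  χ_A(x) = x^4 - 24*x^3 + 216*x^2 - 864*x + 1296
which factors as (x - 6)^4. The eigenvalues (with algebraic multiplicities) are λ = 6 with multiplicity 4.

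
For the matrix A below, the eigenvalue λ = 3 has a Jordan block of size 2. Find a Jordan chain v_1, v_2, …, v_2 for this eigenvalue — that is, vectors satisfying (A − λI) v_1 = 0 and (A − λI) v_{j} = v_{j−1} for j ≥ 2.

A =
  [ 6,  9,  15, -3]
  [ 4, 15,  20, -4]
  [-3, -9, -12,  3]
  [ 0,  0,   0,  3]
A Jordan chain for λ = 3 of length 2:
v_1 = (3, 4, -3, 0)ᵀ
v_2 = (1, 0, 0, 0)ᵀ

Let N = A − (3)·I. We want v_2 with N^2 v_2 = 0 but N^1 v_2 ≠ 0; then v_{j-1} := N · v_j for j = 2, …, 2.

Pick v_2 = (1, 0, 0, 0)ᵀ.
Then v_1 = N · v_2 = (3, 4, -3, 0)ᵀ.

Sanity check: (A − (3)·I) v_1 = (0, 0, 0, 0)ᵀ = 0. ✓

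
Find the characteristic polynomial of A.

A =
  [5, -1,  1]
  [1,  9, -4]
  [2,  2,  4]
x^3 - 18*x^2 + 108*x - 216

Expanding det(x·I − A) (e.g. by cofactor expansion or by noting that A is similar to its Jordan form J, which has the same characteristic polynomial as A) gives
  χ_A(x) = x^3 - 18*x^2 + 108*x - 216
which factors as (x - 6)^3. The eigenvalues (with algebraic multiplicities) are λ = 6 with multiplicity 3.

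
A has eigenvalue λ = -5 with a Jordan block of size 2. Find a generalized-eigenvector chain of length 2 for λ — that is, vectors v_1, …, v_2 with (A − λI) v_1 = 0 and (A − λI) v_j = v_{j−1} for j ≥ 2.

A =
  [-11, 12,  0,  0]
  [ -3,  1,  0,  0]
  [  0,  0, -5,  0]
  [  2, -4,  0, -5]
A Jordan chain for λ = -5 of length 2:
v_1 = (-6, -3, 0, 2)ᵀ
v_2 = (1, 0, 0, 0)ᵀ

Let N = A − (-5)·I. We want v_2 with N^2 v_2 = 0 but N^1 v_2 ≠ 0; then v_{j-1} := N · v_j for j = 2, …, 2.

Pick v_2 = (1, 0, 0, 0)ᵀ.
Then v_1 = N · v_2 = (-6, -3, 0, 2)ᵀ.

Sanity check: (A − (-5)·I) v_1 = (0, 0, 0, 0)ᵀ = 0. ✓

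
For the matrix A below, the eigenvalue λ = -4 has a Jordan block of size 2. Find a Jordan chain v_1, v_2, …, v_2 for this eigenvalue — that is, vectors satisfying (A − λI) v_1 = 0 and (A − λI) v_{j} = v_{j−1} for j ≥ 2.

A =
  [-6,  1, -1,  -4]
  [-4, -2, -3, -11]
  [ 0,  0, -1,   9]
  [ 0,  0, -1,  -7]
A Jordan chain for λ = -4 of length 2:
v_1 = (-2, -4, 0, 0)ᵀ
v_2 = (1, 0, 0, 0)ᵀ

Let N = A − (-4)·I. We want v_2 with N^2 v_2 = 0 but N^1 v_2 ≠ 0; then v_{j-1} := N · v_j for j = 2, …, 2.

Pick v_2 = (1, 0, 0, 0)ᵀ.
Then v_1 = N · v_2 = (-2, -4, 0, 0)ᵀ.

Sanity check: (A − (-4)·I) v_1 = (0, 0, 0, 0)ᵀ = 0. ✓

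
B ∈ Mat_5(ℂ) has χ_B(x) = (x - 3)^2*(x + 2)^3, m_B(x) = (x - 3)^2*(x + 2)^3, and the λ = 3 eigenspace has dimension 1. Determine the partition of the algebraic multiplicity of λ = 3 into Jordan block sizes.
Block sizes for λ = 3: [2]

Step 1 — from the characteristic polynomial, algebraic multiplicity of λ = 3 is 2. From dim ker(B − (3)·I) = 1, there are exactly 1 Jordan blocks for λ = 3.
Step 2 — from the minimal polynomial, the factor (x − 3)^2 tells us the largest block for λ = 3 has size 2.
Step 3 — with total size 2, 1 blocks, and largest block 2, the block sizes (in nonincreasing order) are [2].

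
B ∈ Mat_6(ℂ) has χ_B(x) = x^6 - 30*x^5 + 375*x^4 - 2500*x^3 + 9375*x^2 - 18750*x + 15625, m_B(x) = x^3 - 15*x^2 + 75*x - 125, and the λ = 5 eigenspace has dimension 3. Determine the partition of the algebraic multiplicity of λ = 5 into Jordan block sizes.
Block sizes for λ = 5: [3, 2, 1]

Step 1 — from the characteristic polynomial, algebraic multiplicity of λ = 5 is 6. From dim ker(B − (5)·I) = 3, there are exactly 3 Jordan blocks for λ = 5.
Step 2 — from the minimal polynomial, the factor (x − 5)^3 tells us the largest block for λ = 5 has size 3.
Step 3 — with total size 6, 3 blocks, and largest block 3, the block sizes (in nonincreasing order) are [3, 2, 1].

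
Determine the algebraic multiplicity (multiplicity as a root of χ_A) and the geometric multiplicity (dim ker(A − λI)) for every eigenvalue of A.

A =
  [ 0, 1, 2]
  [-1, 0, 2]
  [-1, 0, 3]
λ = 1: alg = 3, geom = 1

Step 1 — factor the characteristic polynomial to read off the algebraic multiplicities:
  χ_A(x) = (x - 1)^3

Step 2 — compute geometric multiplicities via the rank-nullity identity g(λ) = n − rank(A − λI):
  rank(A − (1)·I) = 2, so dim ker(A − (1)·I) = n − 2 = 1

Summary:
  λ = 1: algebraic multiplicity = 3, geometric multiplicity = 1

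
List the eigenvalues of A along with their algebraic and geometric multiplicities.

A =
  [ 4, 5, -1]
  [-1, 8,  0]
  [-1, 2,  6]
λ = 6: alg = 3, geom = 1

Step 1 — factor the characteristic polynomial to read off the algebraic multiplicities:
  χ_A(x) = (x - 6)^3

Step 2 — compute geometric multiplicities via the rank-nullity identity g(λ) = n − rank(A − λI):
  rank(A − (6)·I) = 2, so dim ker(A − (6)·I) = n − 2 = 1

Summary:
  λ = 6: algebraic multiplicity = 3, geometric multiplicity = 1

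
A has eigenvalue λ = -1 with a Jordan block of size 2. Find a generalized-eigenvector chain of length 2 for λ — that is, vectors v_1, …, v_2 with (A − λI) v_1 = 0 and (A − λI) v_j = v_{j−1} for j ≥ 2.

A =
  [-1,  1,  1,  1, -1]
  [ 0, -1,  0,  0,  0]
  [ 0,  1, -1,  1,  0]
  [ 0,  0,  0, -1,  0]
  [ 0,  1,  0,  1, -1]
A Jordan chain for λ = -1 of length 2:
v_1 = (1, 0, 1, 0, 1)ᵀ
v_2 = (0, 1, 0, 0, 0)ᵀ

Let N = A − (-1)·I. We want v_2 with N^2 v_2 = 0 but N^1 v_2 ≠ 0; then v_{j-1} := N · v_j for j = 2, …, 2.

Pick v_2 = (0, 1, 0, 0, 0)ᵀ.
Then v_1 = N · v_2 = (1, 0, 1, 0, 1)ᵀ.

Sanity check: (A − (-1)·I) v_1 = (0, 0, 0, 0, 0)ᵀ = 0. ✓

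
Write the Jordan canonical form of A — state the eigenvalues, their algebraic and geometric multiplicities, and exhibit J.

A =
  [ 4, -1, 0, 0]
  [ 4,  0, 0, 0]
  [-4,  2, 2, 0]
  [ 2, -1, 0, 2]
J_2(2) ⊕ J_1(2) ⊕ J_1(2)

The characteristic polynomial is
  det(x·I − A) = x^4 - 8*x^3 + 24*x^2 - 32*x + 16 = (x - 2)^4

Eigenvalues and multiplicities (the geometric multiplicity of λ is n − rank(A − λI), which equals the number of Jordan blocks for λ):
  λ = 2: algebraic multiplicity = 4, geometric multiplicity = 3

Determining the block sizes for each eigenvalue:
  λ = 2: 3 blocks summing to 4 forces exactly one block of size 2 and the rest size 1 → block sizes [2, 1, 1]

Assembling the blocks gives a Jordan form
J =
  [2, 1, 0, 0]
  [0, 2, 0, 0]
  [0, 0, 2, 0]
  [0, 0, 0, 2]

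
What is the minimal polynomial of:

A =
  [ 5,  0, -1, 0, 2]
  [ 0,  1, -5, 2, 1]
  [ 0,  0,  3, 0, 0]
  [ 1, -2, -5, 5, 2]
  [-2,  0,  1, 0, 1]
x^3 - 9*x^2 + 27*x - 27

The characteristic polynomial is χ_A(x) = (x - 3)^5, so the eigenvalues are known. The minimal polynomial is
  m_A(x) = Π_λ (x − λ)^{k_λ}
where k_λ is the size of the *largest* Jordan block for λ (equivalently, the smallest k with (A − λI)^k v = 0 for every generalised eigenvector v of λ).

  λ = 3: largest Jordan block has size 3, contributing (x − 3)^3

So m_A(x) = (x - 3)^3 = x^3 - 9*x^2 + 27*x - 27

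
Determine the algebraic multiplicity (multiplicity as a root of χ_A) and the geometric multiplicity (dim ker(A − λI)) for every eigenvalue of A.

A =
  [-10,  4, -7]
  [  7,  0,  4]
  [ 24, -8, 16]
λ = 2: alg = 3, geom = 1

Step 1 — factor the characteristic polynomial to read off the algebraic multiplicities:
  χ_A(x) = (x - 2)^3

Step 2 — compute geometric multiplicities via the rank-nullity identity g(λ) = n − rank(A − λI):
  rank(A − (2)·I) = 2, so dim ker(A − (2)·I) = n − 2 = 1

Summary:
  λ = 2: algebraic multiplicity = 3, geometric multiplicity = 1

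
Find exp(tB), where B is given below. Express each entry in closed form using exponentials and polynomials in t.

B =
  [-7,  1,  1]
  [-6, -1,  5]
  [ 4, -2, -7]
e^{tB} =
  [t^2*exp(-5*t) - 2*t*exp(-5*t) + exp(-5*t), t*exp(-5*t), t^2*exp(-5*t)/2 + t*exp(-5*t)]
  [4*t^2*exp(-5*t) - 6*t*exp(-5*t), 4*t*exp(-5*t) + exp(-5*t), 2*t^2*exp(-5*t) + 5*t*exp(-5*t)]
  [-2*t^2*exp(-5*t) + 4*t*exp(-5*t), -2*t*exp(-5*t), -t^2*exp(-5*t) - 2*t*exp(-5*t) + exp(-5*t)]

Strategy: write B = P · J · P⁻¹ where J is a Jordan canonical form, so e^{tB} = P · e^{tJ} · P⁻¹, and e^{tJ} can be computed block-by-block.

B has Jordan form
J =
  [-5,  1,  0]
  [ 0, -5,  1]
  [ 0,  0, -5]
(up to reordering of blocks).

Per-block formulas:
  For a 3×3 Jordan block J_3(-5): exp(t · J_3(-5)) = e^(-5t)·(I + t·N + (t^2/2)·N^2), where N is the 3×3 nilpotent shift.

After assembling e^{tJ} and conjugating by P, we get:

e^{tB} =
  [t^2*exp(-5*t) - 2*t*exp(-5*t) + exp(-5*t), t*exp(-5*t), t^2*exp(-5*t)/2 + t*exp(-5*t)]
  [4*t^2*exp(-5*t) - 6*t*exp(-5*t), 4*t*exp(-5*t) + exp(-5*t), 2*t^2*exp(-5*t) + 5*t*exp(-5*t)]
  [-2*t^2*exp(-5*t) + 4*t*exp(-5*t), -2*t*exp(-5*t), -t^2*exp(-5*t) - 2*t*exp(-5*t) + exp(-5*t)]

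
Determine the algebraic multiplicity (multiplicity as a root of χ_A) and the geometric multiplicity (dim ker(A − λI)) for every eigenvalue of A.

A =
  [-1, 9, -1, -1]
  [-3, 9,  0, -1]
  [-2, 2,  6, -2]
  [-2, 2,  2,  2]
λ = 4: alg = 4, geom = 2

Step 1 — factor the characteristic polynomial to read off the algebraic multiplicities:
  χ_A(x) = (x - 4)^4

Step 2 — compute geometric multiplicities via the rank-nullity identity g(λ) = n − rank(A − λI):
  rank(A − (4)·I) = 2, so dim ker(A − (4)·I) = n − 2 = 2

Summary:
  λ = 4: algebraic multiplicity = 4, geometric multiplicity = 2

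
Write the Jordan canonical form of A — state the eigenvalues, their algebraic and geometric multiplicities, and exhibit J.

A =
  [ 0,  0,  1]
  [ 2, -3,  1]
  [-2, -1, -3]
J_3(-2)

The characteristic polynomial is
  det(x·I − A) = x^3 + 6*x^2 + 12*x + 8 = (x + 2)^3

Eigenvalues and multiplicities (the geometric multiplicity of λ is n − rank(A − λI), which equals the number of Jordan blocks for λ):
  λ = -2: algebraic multiplicity = 3, geometric multiplicity = 1

Determining the block sizes for each eigenvalue:
  λ = -2: one block (gm = 1), so the single block has size am = 3 → block sizes [3]

Assembling the blocks gives a Jordan form
J =
  [-2,  1,  0]
  [ 0, -2,  1]
  [ 0,  0, -2]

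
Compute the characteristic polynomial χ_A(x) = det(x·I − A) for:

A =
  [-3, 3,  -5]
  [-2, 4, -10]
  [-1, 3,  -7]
x^3 + 6*x^2 + 12*x + 8

Expanding det(x·I − A) (e.g. by cofactor expansion or by noting that A is similar to its Jordan form J, which has the same characteristic polynomial as A) gives
  χ_A(x) = x^3 + 6*x^2 + 12*x + 8
which factors as (x + 2)^3. The eigenvalues (with algebraic multiplicities) are λ = -2 with multiplicity 3.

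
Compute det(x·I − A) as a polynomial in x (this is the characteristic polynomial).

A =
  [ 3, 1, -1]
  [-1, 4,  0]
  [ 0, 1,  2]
x^3 - 9*x^2 + 27*x - 27

Expanding det(x·I − A) (e.g. by cofactor expansion or by noting that A is similar to its Jordan form J, which has the same characteristic polynomial as A) gives
  χ_A(x) = x^3 - 9*x^2 + 27*x - 27
which factors as (x - 3)^3. The eigenvalues (with algebraic multiplicities) are λ = 3 with multiplicity 3.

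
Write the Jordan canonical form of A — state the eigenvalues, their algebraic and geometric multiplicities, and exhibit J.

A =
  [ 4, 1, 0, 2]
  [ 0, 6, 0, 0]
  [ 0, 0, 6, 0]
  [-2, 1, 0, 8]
J_2(6) ⊕ J_1(6) ⊕ J_1(6)

The characteristic polynomial is
  det(x·I − A) = x^4 - 24*x^3 + 216*x^2 - 864*x + 1296 = (x - 6)^4

Eigenvalues and multiplicities (the geometric multiplicity of λ is n − rank(A − λI), which equals the number of Jordan blocks for λ):
  λ = 6: algebraic multiplicity = 4, geometric multiplicity = 3

Determining the block sizes for each eigenvalue:
  λ = 6: 3 blocks summing to 4 forces exactly one block of size 2 and the rest size 1 → block sizes [2, 1, 1]

Assembling the blocks gives a Jordan form
J =
  [6, 1, 0, 0]
  [0, 6, 0, 0]
  [0, 0, 6, 0]
  [0, 0, 0, 6]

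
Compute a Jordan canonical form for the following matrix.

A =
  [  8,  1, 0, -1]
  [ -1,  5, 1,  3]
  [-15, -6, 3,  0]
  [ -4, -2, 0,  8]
J_3(6) ⊕ J_1(6)

The characteristic polynomial is
  det(x·I − A) = x^4 - 24*x^3 + 216*x^2 - 864*x + 1296 = (x - 6)^4

Eigenvalues and multiplicities (the geometric multiplicity of λ is n − rank(A − λI), which equals the number of Jordan blocks for λ):
  λ = 6: algebraic multiplicity = 4, geometric multiplicity = 2

Determining the block sizes for each eigenvalue:
  λ = 6: with am = 4 and gm = 2, the partition is not yet determined (e.g. several partitions of 4 into 2 parts exist). Let N = A − (6)·I. Computing rank(N^1) = 2, rank(N^2) = 1, rank(N^3) = 0; the number of blocks of size ≥ j is rank(N^{j−1}) − rank(N^j), giving [2, 1, 1]. So we have 1 block(s) of size 3, 1 block(s) of size 1 → block sizes [3, 1]

Assembling the blocks gives a Jordan form
J =
  [6, 1, 0, 0]
  [0, 6, 1, 0]
  [0, 0, 6, 0]
  [0, 0, 0, 6]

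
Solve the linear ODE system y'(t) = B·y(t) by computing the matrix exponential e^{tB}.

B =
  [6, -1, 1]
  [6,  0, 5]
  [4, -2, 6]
e^{tB} =
  [t^2*exp(4*t) + 2*t*exp(4*t) + exp(4*t), -t*exp(4*t), -t^2*exp(4*t)/2 + t*exp(4*t)]
  [4*t^2*exp(4*t) + 6*t*exp(4*t), -4*t*exp(4*t) + exp(4*t), -2*t^2*exp(4*t) + 5*t*exp(4*t)]
  [2*t^2*exp(4*t) + 4*t*exp(4*t), -2*t*exp(4*t), -t^2*exp(4*t) + 2*t*exp(4*t) + exp(4*t)]

Strategy: write B = P · J · P⁻¹ where J is a Jordan canonical form, so e^{tB} = P · e^{tJ} · P⁻¹, and e^{tJ} can be computed block-by-block.

B has Jordan form
J =
  [4, 1, 0]
  [0, 4, 1]
  [0, 0, 4]
(up to reordering of blocks).

Per-block formulas:
  For a 3×3 Jordan block J_3(4): exp(t · J_3(4)) = e^(4t)·(I + t·N + (t^2/2)·N^2), where N is the 3×3 nilpotent shift.

After assembling e^{tJ} and conjugating by P, we get:

e^{tB} =
  [t^2*exp(4*t) + 2*t*exp(4*t) + exp(4*t), -t*exp(4*t), -t^2*exp(4*t)/2 + t*exp(4*t)]
  [4*t^2*exp(4*t) + 6*t*exp(4*t), -4*t*exp(4*t) + exp(4*t), -2*t^2*exp(4*t) + 5*t*exp(4*t)]
  [2*t^2*exp(4*t) + 4*t*exp(4*t), -2*t*exp(4*t), -t^2*exp(4*t) + 2*t*exp(4*t) + exp(4*t)]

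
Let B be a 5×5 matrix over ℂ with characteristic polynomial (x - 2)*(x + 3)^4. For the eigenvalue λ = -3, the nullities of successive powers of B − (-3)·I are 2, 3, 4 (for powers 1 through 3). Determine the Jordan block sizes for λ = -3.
Block sizes for λ = -3: [3, 1]

From the dimensions of kernels of powers, the number of Jordan blocks of size at least j is d_j − d_{j−1} where d_j = dim ker(N^j) (with d_0 = 0). Computing the differences gives [2, 1, 1].
The number of blocks of size exactly k is (#blocks of size ≥ k) − (#blocks of size ≥ k + 1), so the partition is: 1 block(s) of size 1, 1 block(s) of size 3.
In nonincreasing order the block sizes are [3, 1].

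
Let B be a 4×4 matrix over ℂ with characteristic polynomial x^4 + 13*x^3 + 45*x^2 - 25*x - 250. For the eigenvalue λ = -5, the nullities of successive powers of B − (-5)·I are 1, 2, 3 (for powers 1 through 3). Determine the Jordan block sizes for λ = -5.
Block sizes for λ = -5: [3]

From the dimensions of kernels of powers, the number of Jordan blocks of size at least j is d_j − d_{j−1} where d_j = dim ker(N^j) (with d_0 = 0). Computing the differences gives [1, 1, 1].
The number of blocks of size exactly k is (#blocks of size ≥ k) − (#blocks of size ≥ k + 1), so the partition is: 1 block(s) of size 3.
In nonincreasing order the block sizes are [3].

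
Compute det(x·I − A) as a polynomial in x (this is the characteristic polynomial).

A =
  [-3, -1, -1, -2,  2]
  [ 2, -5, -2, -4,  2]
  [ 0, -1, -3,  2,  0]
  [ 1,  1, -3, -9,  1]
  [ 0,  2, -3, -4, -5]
x^5 + 25*x^4 + 250*x^3 + 1250*x^2 + 3125*x + 3125

Expanding det(x·I − A) (e.g. by cofactor expansion or by noting that A is similar to its Jordan form J, which has the same characteristic polynomial as A) gives
  χ_A(x) = x^5 + 25*x^4 + 250*x^3 + 1250*x^2 + 3125*x + 3125
which factors as (x + 5)^5. The eigenvalues (with algebraic multiplicities) are λ = -5 with multiplicity 5.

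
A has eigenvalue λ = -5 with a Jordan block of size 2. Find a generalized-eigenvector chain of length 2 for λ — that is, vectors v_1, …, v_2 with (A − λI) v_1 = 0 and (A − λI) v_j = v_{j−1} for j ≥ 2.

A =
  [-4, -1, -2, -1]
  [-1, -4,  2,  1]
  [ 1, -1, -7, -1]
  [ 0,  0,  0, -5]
A Jordan chain for λ = -5 of length 2:
v_1 = (1, -1, 1, 0)ᵀ
v_2 = (1, 0, 0, 0)ᵀ

Let N = A − (-5)·I. We want v_2 with N^2 v_2 = 0 but N^1 v_2 ≠ 0; then v_{j-1} := N · v_j for j = 2, …, 2.

Pick v_2 = (1, 0, 0, 0)ᵀ.
Then v_1 = N · v_2 = (1, -1, 1, 0)ᵀ.

Sanity check: (A − (-5)·I) v_1 = (0, 0, 0, 0)ᵀ = 0. ✓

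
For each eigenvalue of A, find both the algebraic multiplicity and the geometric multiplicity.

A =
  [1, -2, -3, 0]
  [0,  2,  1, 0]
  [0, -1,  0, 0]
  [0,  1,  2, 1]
λ = 1: alg = 4, geom = 2

Step 1 — factor the characteristic polynomial to read off the algebraic multiplicities:
  χ_A(x) = (x - 1)^4

Step 2 — compute geometric multiplicities via the rank-nullity identity g(λ) = n − rank(A − λI):
  rank(A − (1)·I) = 2, so dim ker(A − (1)·I) = n − 2 = 2

Summary:
  λ = 1: algebraic multiplicity = 4, geometric multiplicity = 2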